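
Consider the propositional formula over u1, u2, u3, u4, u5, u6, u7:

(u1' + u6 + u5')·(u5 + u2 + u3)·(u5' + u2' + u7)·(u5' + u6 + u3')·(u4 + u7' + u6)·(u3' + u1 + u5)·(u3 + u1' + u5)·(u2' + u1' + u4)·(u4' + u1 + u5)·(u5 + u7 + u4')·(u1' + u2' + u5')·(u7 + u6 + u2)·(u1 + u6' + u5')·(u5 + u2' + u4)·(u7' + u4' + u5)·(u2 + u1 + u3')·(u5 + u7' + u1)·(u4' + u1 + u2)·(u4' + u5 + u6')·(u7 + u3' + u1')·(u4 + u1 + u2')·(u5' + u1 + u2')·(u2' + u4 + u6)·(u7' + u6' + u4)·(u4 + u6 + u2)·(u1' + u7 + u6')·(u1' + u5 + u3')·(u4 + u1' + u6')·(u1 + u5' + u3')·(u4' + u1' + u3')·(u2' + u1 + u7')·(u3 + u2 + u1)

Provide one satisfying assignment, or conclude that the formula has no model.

u1 ↦ 1,  u2 ↦ 0,  u3 ↦ 0,  u4 ↦ 1,  u5 ↦ 1,  u6 ↦ 1,  u7 ↦ 1

Suppose u1 = 1.
Suppose u6 = 1.
From the singleton clause (u7), u7 = 1.
From the singleton clause (u4), u4 = 1.
From the singleton clause (u5), u5 = 1.
From the singleton clause (u2'), u2 = 0.
From the singleton clause (u3'), u3 = 0.
Every clause now holds.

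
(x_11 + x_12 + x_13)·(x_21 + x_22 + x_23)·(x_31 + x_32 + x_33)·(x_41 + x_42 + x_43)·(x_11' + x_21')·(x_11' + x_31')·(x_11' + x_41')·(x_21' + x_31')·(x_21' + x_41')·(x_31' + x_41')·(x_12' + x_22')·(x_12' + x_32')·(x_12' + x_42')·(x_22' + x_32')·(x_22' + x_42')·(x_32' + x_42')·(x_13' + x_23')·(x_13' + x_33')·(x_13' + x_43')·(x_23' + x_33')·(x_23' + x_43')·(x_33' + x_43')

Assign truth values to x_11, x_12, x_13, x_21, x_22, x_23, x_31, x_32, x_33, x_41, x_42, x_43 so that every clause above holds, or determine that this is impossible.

UNSATISFIABLE

Try x_11 = 0.
Try x_12 = 1.
(x_22') alone gives x_22 = 0.
(x_32') alone gives x_32 = 0.
(x_42') alone gives x_42 = 0.
Try x_21 = 1.
(x_31') alone gives x_31 = 0.
(x_33) alone gives x_33 = 1.
(x_41') alone gives x_41 = 0.
(x_43) alone gives x_43 = 1.
That conflicts with the unit clause (x_43').
That branch fails; take x_21 = 0 instead.
(x_23) alone gives x_23 = 1.
(x_13') alone gives x_13 = 0.
(x_33') alone gives x_33 = 0.
(x_31) alone gives x_31 = 1.
(x_41') alone gives x_41 = 0.
(x_43) alone gives x_43 = 1.
That conflicts with the unit clause (x_43').
Both values of x_21 lead to a conflict.
That branch fails; take x_12 = 0 instead.
(x_13) alone gives x_13 = 1.
(x_23') alone gives x_23 = 0.
(x_33') alone gives x_33 = 0.
(x_43') alone gives x_43 = 0.
Try x_21 = 1.
(x_31') alone gives x_31 = 0.
(x_32) alone gives x_32 = 1.
(x_41') alone gives x_41 = 0.
(x_42) alone gives x_42 = 1.
That conflicts with the unit clause (x_42').
That branch fails; take x_21 = 0 instead.
(x_22) alone gives x_22 = 1.
(x_32') alone gives x_32 = 0.
(x_31) alone gives x_31 = 1.
(x_41') alone gives x_41 = 0.
(x_42) alone gives x_42 = 1.
That conflicts with the unit clause (x_42').
Both values of x_21 lead to a conflict.
Both values of x_12 lead to a conflict.
That branch fails; take x_11 = 1 instead.
(x_21') alone gives x_21 = 0.
(x_31') alone gives x_31 = 0.
(x_41') alone gives x_41 = 0.
Try x_22 = 1.
(x_12') alone gives x_12 = 0.
(x_32') alone gives x_32 = 0.
(x_33) alone gives x_33 = 1.
(x_42') alone gives x_42 = 0.
(x_43) alone gives x_43 = 1.
That conflicts with the unit clause (x_43').
That branch fails; take x_22 = 0 instead.
(x_23) alone gives x_23 = 1.
(x_13') alone gives x_13 = 0.
(x_33') alone gives x_33 = 0.
(x_32) alone gives x_32 = 1.
(x_12') alone gives x_12 = 0.
(x_42') alone gives x_42 = 0.
(x_43) alone gives x_43 = 1.
That conflicts with the unit clause (x_43').
Both values of x_22 lead to a conflict.
Both values of x_11 lead to a conflict.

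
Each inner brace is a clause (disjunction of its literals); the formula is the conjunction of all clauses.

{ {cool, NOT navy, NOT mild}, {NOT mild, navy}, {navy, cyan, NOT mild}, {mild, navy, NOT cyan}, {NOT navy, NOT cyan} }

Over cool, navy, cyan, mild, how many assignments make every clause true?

There are 2^4 = 16 truth assignments over (cool, navy, cyan, mild).
Check each against the 5 clauses (columns in the order cool, navy, cyan, mild):
  F F F F  ✓ satisfies all
  F F F T  ✗ fails (NOT mild OR navy)
  F F T F  ✗ fails (mild OR navy OR NOT cyan)
  F F T T  ✗ fails (NOT mild OR navy)
  F T F F  ✓ satisfies all
  F T F T  ✗ fails (cool OR NOT navy OR NOT mild)
  F T T F  ✗ fails (NOT navy OR NOT cyan)
  F T T T  ✗ fails (cool OR NOT navy OR NOT mild)
  T F F F  ✓ satisfies all
  T F F T  ✗ fails (NOT mild OR navy)
  T F T F  ✗ fails (mild OR navy OR NOT cyan)
  T F T T  ✗ fails (NOT mild OR navy)
  T T F F  ✓ satisfies all
  T T F T  ✓ satisfies all
  T T T F  ✗ fails (NOT navy OR NOT cyan)
  T T T T  ✗ fails (NOT navy OR NOT cyan)
5 of the 16 rows are models.

5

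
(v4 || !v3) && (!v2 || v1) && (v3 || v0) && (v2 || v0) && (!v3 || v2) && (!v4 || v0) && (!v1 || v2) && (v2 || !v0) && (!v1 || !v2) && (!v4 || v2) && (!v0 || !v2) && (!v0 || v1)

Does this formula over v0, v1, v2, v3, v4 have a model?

No

Branch on v4: set v4 = true.
Unit clause (v0) forces v0 = true.
Unit clause (v2) forces v2 = true.
But (!v2) is also a unit clause — contradiction.
That branch fails; take v4 = false instead.
Unit clause (!v3) forces v3 = false.
Unit clause (v0) forces v0 = true.
Unit clause (v2) forces v2 = true.
But (!v2) is also a unit clause — contradiction.
Both values of v4 lead to a conflict.
No assignment satisfies every clause.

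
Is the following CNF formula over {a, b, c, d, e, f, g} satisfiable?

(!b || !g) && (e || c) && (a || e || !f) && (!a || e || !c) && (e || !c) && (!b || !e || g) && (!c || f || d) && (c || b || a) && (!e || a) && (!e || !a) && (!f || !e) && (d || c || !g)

Suppose b = false.
Suppose e = true.
Unit clause (a) forces a = true.
That conflicts with the unit clause (!a).
Backtrack on e: now try e = false.
Unit clause (c) forces c = true.
That conflicts with the unit clause (!c).
Both values of e lead to a conflict.
Backtrack on b: now try b = true.
Unit clause (!g) forces g = false.
Unit clause (!e) forces e = false.
Unit clause (c) forces c = true.
That conflicts with the unit clause (!c).
Both values of b lead to a conflict.
No assignment satisfies every clause.

No, unsatisfiable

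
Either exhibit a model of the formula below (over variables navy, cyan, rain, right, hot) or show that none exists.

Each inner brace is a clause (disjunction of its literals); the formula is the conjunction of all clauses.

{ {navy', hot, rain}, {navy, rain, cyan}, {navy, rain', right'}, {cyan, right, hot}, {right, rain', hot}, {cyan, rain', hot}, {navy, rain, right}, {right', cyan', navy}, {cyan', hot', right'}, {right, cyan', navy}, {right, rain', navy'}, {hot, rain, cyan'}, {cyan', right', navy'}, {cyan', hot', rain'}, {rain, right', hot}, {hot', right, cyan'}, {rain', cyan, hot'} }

Try navy = 1.
Try hot = 1.
Try cyan = 0.
Unit clause (rain') forces rain = 0.
Every clause is now satisfied; right is unconstrained.

navy: 1,  cyan: 0,  rain: 0,  right: 1,  hot: 1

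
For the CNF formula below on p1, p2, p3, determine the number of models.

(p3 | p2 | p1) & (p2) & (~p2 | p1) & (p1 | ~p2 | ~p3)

There are 2^3 = 8 truth assignments over (p1, p2, p3).
Split on p2. With p2 = 1, the clauses containing p2 are satisfied and ~p2 drops from the rest; 2 of the 2^2 = 4 assignments to the other variables satisfy what remains.
With p2 = 0, by the same count on the reduced clause set, 0 assignments work.
(One model: p1=T, p2=T, p3=F.)
Total: 2 + 0 = 2.

2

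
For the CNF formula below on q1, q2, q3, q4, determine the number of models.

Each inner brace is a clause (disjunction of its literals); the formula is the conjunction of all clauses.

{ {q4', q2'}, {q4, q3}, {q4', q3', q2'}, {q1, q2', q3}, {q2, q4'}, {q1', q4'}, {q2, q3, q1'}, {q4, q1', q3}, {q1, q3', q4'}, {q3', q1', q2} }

There are 2^4 = 16 truth assignments over (q1, q2, q3, q4).
Check each against the 10 clauses (columns in the order q1, q2, q3, q4):
  F F F F  ✗ fails (q4 + q3)
  F F F T  ✗ fails (q2 + q4')
  F F T F  ✓ satisfies all
  F F T T  ✗ fails (q2 + q4')
  F T F F  ✗ fails (q4 + q3)
  F T F T  ✗ fails (q4' + q2')
  F T T F  ✓ satisfies all
  F T T T  ✗ fails (q4' + q2')
  T F F F  ✗ fails (q4 + q3)
  T F F T  ✗ fails (q2 + q4')
  T F T F  ✗ fails (q3' + q1' + q2)
  T F T T  ✗ fails (q2 + q4')
  T T F F  ✗ fails (q4 + q3)
  T T F T  ✗ fails (q4' + q2')
  T T T F  ✓ satisfies all
  T T T T  ✗ fails (q4' + q2')
3 of the 16 rows are models.

3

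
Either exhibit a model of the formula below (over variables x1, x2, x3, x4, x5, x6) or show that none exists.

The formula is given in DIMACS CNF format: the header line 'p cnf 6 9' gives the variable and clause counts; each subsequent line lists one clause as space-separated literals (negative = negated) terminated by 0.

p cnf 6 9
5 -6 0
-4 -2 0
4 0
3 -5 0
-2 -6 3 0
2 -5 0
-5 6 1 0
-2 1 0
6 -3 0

x1 ↦ False, x2 ↦ False, x3 ↦ False, x4 ↦ True, x5 ↦ False, x6 ↦ False

From the singleton clause (x4), x4 = True.
From the singleton clause (¬x2), x2 = False.
From the singleton clause (¬x5), x5 = False.
From the singleton clause (¬x6), x6 = False.
From the singleton clause (¬x3), x3 = False.
No clause remains; x1 is free.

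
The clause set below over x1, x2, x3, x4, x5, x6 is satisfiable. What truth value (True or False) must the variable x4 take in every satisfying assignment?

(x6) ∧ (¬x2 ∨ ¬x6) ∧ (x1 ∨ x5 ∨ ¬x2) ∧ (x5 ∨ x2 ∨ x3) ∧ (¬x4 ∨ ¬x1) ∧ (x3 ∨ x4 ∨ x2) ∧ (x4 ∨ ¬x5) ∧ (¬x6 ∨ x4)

True

Suppose x4 = False.
Unit clause (x6) forces x6 = True.
Now (¬x6) is unsatisfied and unit — conflict.
So every satisfying assignment has x4 = True.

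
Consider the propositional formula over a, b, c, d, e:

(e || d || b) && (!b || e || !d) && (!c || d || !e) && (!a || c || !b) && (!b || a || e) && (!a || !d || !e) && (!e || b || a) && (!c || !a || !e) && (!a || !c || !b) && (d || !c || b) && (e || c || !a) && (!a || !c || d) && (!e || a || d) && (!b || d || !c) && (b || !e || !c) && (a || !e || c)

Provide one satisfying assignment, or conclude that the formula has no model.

a ↦ false; b ↦ false; c ↦ true; d ↦ true; e ↦ false

Case e = false:
Case d = true:
(!b) alone gives b = false.
Case c = true:
All clauses hold; a can take either value.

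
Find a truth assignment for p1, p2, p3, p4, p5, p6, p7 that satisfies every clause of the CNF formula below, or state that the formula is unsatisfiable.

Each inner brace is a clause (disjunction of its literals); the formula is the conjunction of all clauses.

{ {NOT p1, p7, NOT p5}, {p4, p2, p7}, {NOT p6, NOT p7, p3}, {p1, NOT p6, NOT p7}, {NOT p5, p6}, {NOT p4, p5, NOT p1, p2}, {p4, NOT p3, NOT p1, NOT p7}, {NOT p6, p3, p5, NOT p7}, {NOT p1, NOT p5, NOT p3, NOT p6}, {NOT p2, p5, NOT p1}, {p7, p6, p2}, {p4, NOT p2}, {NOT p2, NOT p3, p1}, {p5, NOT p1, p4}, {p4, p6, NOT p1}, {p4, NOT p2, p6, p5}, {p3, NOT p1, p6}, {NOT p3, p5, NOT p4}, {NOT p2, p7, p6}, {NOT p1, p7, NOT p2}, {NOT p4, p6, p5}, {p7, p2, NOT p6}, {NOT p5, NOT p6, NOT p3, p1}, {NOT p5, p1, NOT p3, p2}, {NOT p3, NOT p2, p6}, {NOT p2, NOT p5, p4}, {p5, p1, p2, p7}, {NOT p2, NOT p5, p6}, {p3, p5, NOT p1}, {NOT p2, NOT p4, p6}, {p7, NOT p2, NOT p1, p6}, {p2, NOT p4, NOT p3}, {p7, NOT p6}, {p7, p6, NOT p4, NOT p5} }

p1 ↦ false, p2 ↦ false, p3 ↦ false, p4 ↦ false, p5 ↦ false, p6 ↦ false, p7 ↦ true

Branch on p5: set p5 = false.
Branch on p2: set p2 = false.
Branch on p4: set p4 = false.
The clause (p7) is unit, so p7 = true.
The clause (NOT p1) is unit, so p1 = false.
The clause (NOT p6) is unit, so p6 = false.
All clauses hold; p3 can take either value.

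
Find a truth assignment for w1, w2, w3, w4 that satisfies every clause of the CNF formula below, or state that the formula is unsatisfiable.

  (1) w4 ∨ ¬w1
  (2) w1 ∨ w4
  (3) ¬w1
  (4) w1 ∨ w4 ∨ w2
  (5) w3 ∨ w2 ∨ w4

Unit clause (¬w1) forces w1 = False.
Unit clause (w4) forces w4 = True.
No clause remains; w2, w3 are free.

w1=False,  w2=True,  w3=True,  w4=True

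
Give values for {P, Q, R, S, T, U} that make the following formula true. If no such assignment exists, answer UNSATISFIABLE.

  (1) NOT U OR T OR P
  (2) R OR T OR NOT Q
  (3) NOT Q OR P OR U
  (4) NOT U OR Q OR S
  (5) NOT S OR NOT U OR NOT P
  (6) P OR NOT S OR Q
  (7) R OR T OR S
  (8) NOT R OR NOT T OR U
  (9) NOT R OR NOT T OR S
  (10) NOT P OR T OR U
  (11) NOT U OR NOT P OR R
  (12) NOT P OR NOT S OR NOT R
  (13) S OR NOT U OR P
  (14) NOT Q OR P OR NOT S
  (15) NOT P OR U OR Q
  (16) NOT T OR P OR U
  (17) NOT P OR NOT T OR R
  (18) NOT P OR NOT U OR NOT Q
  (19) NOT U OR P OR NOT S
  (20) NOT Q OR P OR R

Branch on U: set U = false.
Branch on Q: set Q = false.
The clause (NOT P) is unit, so P = false.
The clause (NOT S) is unit, so S = false.
The clause (NOT T) is unit, so T = false.
The clause (R) is unit, so R = true.
Every clause now holds.

P ↦ false,  Q ↦ false,  R ↦ true,  S ↦ false,  T ↦ false,  U ↦ false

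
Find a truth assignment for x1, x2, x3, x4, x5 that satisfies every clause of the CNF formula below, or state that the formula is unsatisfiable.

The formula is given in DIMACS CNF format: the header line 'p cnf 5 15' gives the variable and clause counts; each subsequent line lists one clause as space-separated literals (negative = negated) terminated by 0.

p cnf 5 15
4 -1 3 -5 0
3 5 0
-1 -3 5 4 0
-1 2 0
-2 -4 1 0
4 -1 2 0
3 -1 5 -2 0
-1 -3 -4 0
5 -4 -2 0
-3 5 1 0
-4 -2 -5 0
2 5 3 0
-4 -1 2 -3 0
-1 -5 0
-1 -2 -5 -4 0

x1: False; x2: True; x3: True; x4: False; x5: True

Suppose x3 = True.
Suppose x1 = False.
Unit clause (x5) forces x5 = True.
Suppose x2 = True.
Unit clause (¬x4) forces x4 = False.
This assignment satisfies each clause.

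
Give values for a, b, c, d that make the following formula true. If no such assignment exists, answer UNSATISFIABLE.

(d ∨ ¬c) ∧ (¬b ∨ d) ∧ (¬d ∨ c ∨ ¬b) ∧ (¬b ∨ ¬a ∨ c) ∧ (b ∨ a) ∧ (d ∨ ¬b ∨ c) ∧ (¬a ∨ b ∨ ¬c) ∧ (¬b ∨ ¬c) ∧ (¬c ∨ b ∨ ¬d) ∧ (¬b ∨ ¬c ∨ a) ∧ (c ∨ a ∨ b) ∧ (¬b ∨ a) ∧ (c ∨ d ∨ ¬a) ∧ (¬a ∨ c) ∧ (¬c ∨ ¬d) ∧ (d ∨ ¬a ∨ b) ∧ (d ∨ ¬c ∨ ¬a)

Try d = True.
(¬c) alone gives c = False.
(¬b) alone gives b = False.
(a) alone gives a = True.
But (¬a) is also a unit clause — contradiction.
That branch fails; take d = False instead.
(¬c) alone gives c = False.
(¬b) alone gives b = False.
(a) alone gives a = True.
But (¬a) is also a unit clause — contradiction.
Neither d = True nor d = False works.

UNSATISFIABLE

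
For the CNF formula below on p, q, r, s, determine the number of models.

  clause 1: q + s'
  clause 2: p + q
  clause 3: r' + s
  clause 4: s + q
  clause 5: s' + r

There are 2^4 = 16 truth assignments over (p, q, r, s).
Check each against the 5 clauses (columns in the order p, q, r, s):
  F F F F  ✗ fails (p + q)
  F F F T  ✗ fails (q + s')
  F F T F  ✗ fails (p + q)
  F F T T  ✗ fails (q + s')
  F T F F  ✓ satisfies all
  F T F T  ✗ fails (s' + r)
  F T T F  ✗ fails (r' + s)
  F T T T  ✓ satisfies all
  T F F F  ✗ fails (s + q)
  T F F T  ✗ fails (q + s')
  T F T F  ✗ fails (r' + s)
  T F T T  ✗ fails (q + s')
  T T F F  ✓ satisfies all
  T T F T  ✗ fails (s' + r)
  T T T F  ✗ fails (r' + s)
  T T T T  ✓ satisfies all
4 of the 16 rows are models.

4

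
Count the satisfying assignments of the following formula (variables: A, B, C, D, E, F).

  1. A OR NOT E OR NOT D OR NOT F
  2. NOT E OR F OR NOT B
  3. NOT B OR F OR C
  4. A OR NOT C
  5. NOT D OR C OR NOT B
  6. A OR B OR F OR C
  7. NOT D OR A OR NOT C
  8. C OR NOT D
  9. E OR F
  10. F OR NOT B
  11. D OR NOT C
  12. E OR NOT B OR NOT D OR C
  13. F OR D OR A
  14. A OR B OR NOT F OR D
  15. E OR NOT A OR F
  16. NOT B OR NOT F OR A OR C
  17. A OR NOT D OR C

There are 2^6 = 64 truth assignments over (A, B, C, D, E, F).
Split on E. With E = true, the clauses containing E are satisfied and NOT E drops from the rest; 6 of the 2^5 = 32 assignments to the other variables satisfy what remains.
With E = false, by the same count on the reduced clause set, 4 assignments work.
(One model: A=T, B=F, C=F, D=F, E=F, F=T.)
Total: 6 + 4 = 10.

10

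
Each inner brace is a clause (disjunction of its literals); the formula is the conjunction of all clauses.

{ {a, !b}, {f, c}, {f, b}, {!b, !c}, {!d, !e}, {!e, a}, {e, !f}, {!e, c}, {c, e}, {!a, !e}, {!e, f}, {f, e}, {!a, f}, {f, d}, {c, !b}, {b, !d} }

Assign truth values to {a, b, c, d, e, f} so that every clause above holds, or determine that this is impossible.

Suppose a = true.
The clause (!e) is unit, so e = false.
The clause (!f) is unit, so f = false.
Now (f) is unsatisfied and unit — conflict.
So a must be the other value — set a = false.
The clause (!b) is unit, so b = false.
The clause (f) is unit, so f = true.
The clause (!e) is unit, so e = false.
Now (e) is unsatisfied and unit — conflict.
Either choice for a ends in contradiction.

UNSATISFIABLE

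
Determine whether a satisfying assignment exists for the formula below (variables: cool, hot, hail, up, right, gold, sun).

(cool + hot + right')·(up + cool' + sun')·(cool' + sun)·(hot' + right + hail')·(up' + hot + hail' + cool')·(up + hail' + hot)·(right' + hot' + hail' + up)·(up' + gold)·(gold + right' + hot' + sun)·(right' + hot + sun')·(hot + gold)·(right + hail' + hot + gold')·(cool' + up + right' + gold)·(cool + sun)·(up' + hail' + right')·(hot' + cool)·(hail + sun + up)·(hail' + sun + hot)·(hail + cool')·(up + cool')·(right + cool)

Case cool = 0:
The clause (sun) is unit, so sun = 1.
The clause (hot') is unit, so hot = 0.
The clause (right') is unit, so right = 0.
Now (right) is unsatisfied and unit — conflict.
That branch fails; take cool = 1 instead.
The clause (sun) is unit, so sun = 1.
The clause (up) is unit, so up = 1.
The clause (gold) is unit, so gold = 1.
The clause (hail) is unit, so hail = 1.
The clause (hot) is unit, so hot = 1.
The clause (right) is unit, so right = 1.
Now (right') is unsatisfied and unit — conflict.
Both values of cool lead to a conflict.
No assignment satisfies every clause.

No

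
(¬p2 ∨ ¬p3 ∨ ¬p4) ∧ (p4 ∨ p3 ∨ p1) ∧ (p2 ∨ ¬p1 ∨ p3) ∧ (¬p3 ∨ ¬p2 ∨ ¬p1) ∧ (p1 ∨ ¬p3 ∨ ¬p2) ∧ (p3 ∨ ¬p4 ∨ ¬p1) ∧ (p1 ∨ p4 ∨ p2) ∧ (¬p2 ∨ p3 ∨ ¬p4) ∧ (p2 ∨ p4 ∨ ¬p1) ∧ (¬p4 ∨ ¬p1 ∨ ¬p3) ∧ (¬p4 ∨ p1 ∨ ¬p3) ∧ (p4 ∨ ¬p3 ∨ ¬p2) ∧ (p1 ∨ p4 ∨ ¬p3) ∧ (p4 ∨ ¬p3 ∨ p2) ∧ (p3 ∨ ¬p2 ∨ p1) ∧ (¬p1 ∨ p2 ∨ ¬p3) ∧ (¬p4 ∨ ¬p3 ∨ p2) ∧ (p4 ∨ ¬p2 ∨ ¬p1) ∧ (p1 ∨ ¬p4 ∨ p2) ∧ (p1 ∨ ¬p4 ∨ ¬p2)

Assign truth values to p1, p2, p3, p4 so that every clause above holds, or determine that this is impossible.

UNSATISFIABLE

Try p2 = False.
Try p1 = False.
Unit clause (p4) forces p4 = True.
But (¬p4) is also a unit clause — contradiction.
So p1 must be the other value — set p1 = True.
Unit clause (p3) forces p3 = True.
But (¬p3) is also a unit clause — contradiction.
Neither p1 = True nor p1 = False works.
So p2 must be the other value — set p2 = True.
Try p3 = False.
Unit clause (¬p4) forces p4 = False.
Unit clause (p1) forces p1 = True.
But (¬p1) is also a unit clause — contradiction.
So p3 must be the other value — set p3 = True.
Unit clause (¬p4) forces p4 = False.
But (p4) is also a unit clause — contradiction.
Neither p3 = True nor p3 = False works.
Neither p2 = True nor p2 = False works.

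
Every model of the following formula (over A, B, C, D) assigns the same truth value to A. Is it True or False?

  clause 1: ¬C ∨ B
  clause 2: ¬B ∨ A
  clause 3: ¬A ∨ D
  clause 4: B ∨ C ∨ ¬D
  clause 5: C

True

Suppose A = False.
The clause (¬B) is unit, so B = False.
The clause (¬C) is unit, so C = False.
But (C) is also a unit clause — contradiction.
So every satisfying assignment has A = True.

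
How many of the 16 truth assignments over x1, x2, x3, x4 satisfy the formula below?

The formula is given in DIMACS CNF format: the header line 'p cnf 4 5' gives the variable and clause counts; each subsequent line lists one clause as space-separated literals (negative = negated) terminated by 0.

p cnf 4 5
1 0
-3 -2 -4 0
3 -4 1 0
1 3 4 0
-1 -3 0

4

There are 2^4 = 16 truth assignments over (x1, x2, x3, x4).
Split on x1. With x1 = True, the clauses containing x1 are satisfied and ¬x1 drops from the rest; 4 of the 2^3 = 8 assignments to the other variables satisfy what remains.
With x1 = False, by the same count on the reduced clause set, 0 assignments work.
Total: 4 + 0 = 4.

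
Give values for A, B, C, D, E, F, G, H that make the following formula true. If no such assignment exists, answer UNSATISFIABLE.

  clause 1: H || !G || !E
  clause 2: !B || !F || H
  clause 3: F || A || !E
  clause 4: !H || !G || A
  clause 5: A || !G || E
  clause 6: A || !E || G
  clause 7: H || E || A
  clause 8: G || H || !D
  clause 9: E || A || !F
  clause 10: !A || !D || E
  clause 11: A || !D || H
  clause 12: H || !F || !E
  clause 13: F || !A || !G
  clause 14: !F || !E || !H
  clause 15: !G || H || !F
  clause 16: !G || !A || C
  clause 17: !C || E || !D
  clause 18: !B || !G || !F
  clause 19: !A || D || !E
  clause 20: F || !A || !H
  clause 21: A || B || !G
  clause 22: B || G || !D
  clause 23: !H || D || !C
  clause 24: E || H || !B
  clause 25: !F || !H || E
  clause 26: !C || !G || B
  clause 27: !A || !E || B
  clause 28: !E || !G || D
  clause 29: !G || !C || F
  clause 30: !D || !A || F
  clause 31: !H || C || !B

Branch on H: set H = false.
Branch on G: set G = false.
(!D) alone gives D = false.
Branch on B: set B = false.
Branch on A: set A = true.
(!E) alone gives E = false.
All clauses hold; C, F can take either value.

A=true; B=false; C=false; D=false; E=false; F=false; G=false; H=false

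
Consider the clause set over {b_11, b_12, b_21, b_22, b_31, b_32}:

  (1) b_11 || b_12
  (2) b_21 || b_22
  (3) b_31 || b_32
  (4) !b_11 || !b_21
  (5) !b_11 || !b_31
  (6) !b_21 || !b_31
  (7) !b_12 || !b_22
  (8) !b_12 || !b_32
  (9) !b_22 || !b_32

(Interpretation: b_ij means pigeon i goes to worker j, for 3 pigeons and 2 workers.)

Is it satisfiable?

No, unsatisfiable

Try b_11 = true.
Unit clause (!b_21) forces b_21 = false.
Unit clause (b_22) forces b_22 = true.
Unit clause (!b_31) forces b_31 = false.
Unit clause (b_32) forces b_32 = true.
But (!b_32) is also a unit clause — contradiction.
So b_11 must be the other value — set b_11 = false.
Unit clause (b_12) forces b_12 = true.
Unit clause (!b_22) forces b_22 = false.
Unit clause (b_21) forces b_21 = true.
Unit clause (!b_31) forces b_31 = false.
Unit clause (b_32) forces b_32 = true.
But (!b_32) is also a unit clause — contradiction.
Both values of b_11 lead to a conflict.
No assignment satisfies every clause.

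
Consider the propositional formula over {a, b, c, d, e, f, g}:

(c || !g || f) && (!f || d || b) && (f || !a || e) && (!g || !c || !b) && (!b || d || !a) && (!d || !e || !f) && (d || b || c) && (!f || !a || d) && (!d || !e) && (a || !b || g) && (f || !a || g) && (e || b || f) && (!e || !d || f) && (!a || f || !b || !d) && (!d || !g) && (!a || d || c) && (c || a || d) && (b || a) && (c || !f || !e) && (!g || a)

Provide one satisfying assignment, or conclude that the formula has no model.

a=true; b=false; c=true; d=false; e=true; f=false; g=true

Suppose d = false.
Suppose f = false.
Suppose c = true.
Suppose a = true.
(e) alone gives e = true.
(!b) alone gives b = false.
(g) alone gives g = true.
All clauses are satisfied.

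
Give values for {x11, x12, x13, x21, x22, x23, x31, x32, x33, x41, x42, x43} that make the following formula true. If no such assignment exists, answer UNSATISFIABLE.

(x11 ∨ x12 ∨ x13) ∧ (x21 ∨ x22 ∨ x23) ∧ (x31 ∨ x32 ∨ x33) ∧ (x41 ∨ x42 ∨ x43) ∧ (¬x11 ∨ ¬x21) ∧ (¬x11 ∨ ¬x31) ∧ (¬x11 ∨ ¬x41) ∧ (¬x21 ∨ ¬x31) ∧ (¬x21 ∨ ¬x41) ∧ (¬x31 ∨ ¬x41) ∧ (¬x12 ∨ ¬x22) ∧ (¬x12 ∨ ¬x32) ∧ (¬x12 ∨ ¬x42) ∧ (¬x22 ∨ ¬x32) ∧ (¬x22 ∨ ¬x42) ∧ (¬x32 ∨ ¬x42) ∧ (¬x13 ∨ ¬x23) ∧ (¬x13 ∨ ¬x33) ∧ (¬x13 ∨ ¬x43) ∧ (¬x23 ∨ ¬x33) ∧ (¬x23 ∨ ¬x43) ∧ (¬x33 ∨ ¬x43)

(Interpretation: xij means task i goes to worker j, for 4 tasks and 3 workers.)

UNSATISFIABLE

Try x11 = False.
Try x12 = True.
From the singleton clause (¬x22), x22 = False.
From the singleton clause (¬x32), x32 = False.
From the singleton clause (¬x42), x42 = False.
Try x21 = True.
From the singleton clause (¬x31), x31 = False.
From the singleton clause (x33), x33 = True.
From the singleton clause (¬x41), x41 = False.
From the singleton clause (x43), x43 = True.
Now (¬x43) is unsatisfied and unit — conflict.
So x21 must be the other value — set x21 = False.
From the singleton clause (x23), x23 = True.
From the singleton clause (¬x13), x13 = False.
From the singleton clause (¬x33), x33 = False.
From the singleton clause (x31), x31 = True.
From the singleton clause (¬x41), x41 = False.
From the singleton clause (x43), x43 = True.
Now (¬x43) is unsatisfied and unit — conflict.
Neither x21 = True nor x21 = False works.
So x12 must be the other value — set x12 = False.
From the singleton clause (x13), x13 = True.
From the singleton clause (¬x23), x23 = False.
From the singleton clause (¬x33), x33 = False.
From the singleton clause (¬x43), x43 = False.
Try x21 = True.
From the singleton clause (¬x31), x31 = False.
From the singleton clause (x32), x32 = True.
From the singleton clause (¬x41), x41 = False.
From the singleton clause (x42), x42 = True.
Now (¬x42) is unsatisfied and unit — conflict.
So x21 must be the other value — set x21 = False.
From the singleton clause (x22), x22 = True.
From the singleton clause (¬x32), x32 = False.
From the singleton clause (x31), x31 = True.
From the singleton clause (¬x41), x41 = False.
From the singleton clause (x42), x42 = True.
Now (¬x42) is unsatisfied and unit — conflict.
Neither x21 = True nor x21 = False works.
Neither x12 = True nor x12 = False works.
So x11 must be the other value — set x11 = True.
From the singleton clause (¬x21), x21 = False.
From the singleton clause (¬x31), x31 = False.
From the singleton clause (¬x41), x41 = False.
Try x22 = True.
From the singleton clause (¬x12), x12 = False.
From the singleton clause (¬x32), x32 = False.
From the singleton clause (x33), x33 = True.
From the singleton clause (¬x42), x42 = False.
From the singleton clause (x43), x43 = True.
Now (¬x43) is unsatisfied and unit — conflict.
So x22 must be the other value — set x22 = False.
From the singleton clause (x23), x23 = True.
From the singleton clause (¬x13), x13 = False.
From the singleton clause (¬x33), x33 = False.
From the singleton clause (x32), x32 = True.
From the singleton clause (¬x12), x12 = False.
From the singleton clause (¬x42), x42 = False.
From the singleton clause (x43), x43 = True.
Now (¬x43) is unsatisfied and unit — conflict.
Neither x22 = True nor x22 = False works.
Neither x11 = True nor x11 = False works.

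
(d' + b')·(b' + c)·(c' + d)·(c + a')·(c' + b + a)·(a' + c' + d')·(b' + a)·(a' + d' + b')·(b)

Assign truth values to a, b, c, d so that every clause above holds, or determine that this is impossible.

UNSATISFIABLE

The clause (b) is unit, so b = 1.
The clause (d') is unit, so d = 0.
The clause (c) is unit, so c = 1.
That conflicts with the unit clause (c').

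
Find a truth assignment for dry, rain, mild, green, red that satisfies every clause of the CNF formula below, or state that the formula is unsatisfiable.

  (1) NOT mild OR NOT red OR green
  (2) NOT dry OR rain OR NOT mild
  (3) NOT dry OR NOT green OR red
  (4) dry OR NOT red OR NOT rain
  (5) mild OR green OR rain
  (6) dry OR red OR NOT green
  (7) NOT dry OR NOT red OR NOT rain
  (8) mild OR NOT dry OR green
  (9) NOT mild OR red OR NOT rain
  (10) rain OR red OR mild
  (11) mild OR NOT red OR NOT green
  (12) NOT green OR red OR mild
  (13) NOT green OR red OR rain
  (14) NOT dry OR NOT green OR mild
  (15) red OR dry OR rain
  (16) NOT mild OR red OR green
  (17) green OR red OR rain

Case mild = true:
Case red = true:
(green) alone gives green = true.
Case dry = false:
(NOT rain) alone gives rain = false.
This assignment satisfies each clause.

dry: false; rain: false; mild: true; green: true; red: true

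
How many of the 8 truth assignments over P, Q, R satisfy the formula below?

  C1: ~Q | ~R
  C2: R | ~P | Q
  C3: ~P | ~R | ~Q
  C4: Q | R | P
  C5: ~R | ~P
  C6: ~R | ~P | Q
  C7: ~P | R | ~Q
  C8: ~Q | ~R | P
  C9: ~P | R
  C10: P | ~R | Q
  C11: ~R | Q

1

There are 2^3 = 8 truth assignments over (P, Q, R).
Check each against the 11 clauses (columns in the order P, Q, R):
  F F F  ✗ fails (Q | R | P)
  F F T  ✗ fails (P | ~R | Q)
  F T F  ✓ satisfies all
  F T T  ✗ fails (~Q | ~R)
  T F F  ✗ fails (R | ~P | Q)
  T F T  ✗ fails (~R | ~P)
  T T F  ✗ fails (~P | R | ~Q)
  T T T  ✗ fails (~Q | ~R)
1 of the 8 rows is a model.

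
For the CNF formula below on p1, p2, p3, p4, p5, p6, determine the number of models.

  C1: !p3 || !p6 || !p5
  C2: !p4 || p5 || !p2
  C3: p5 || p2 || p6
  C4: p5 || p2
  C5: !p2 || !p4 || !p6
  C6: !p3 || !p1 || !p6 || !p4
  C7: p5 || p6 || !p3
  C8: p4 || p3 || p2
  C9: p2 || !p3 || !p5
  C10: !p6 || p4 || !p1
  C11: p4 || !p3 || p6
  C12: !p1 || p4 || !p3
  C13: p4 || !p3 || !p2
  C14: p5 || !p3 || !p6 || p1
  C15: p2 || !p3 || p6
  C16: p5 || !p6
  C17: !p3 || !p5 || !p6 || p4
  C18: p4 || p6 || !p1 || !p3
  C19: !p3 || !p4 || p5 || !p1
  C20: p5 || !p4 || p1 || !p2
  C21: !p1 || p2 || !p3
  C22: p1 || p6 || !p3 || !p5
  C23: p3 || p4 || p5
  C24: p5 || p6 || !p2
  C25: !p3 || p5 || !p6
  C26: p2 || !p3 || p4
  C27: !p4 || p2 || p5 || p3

10

There are 2^6 = 64 truth assignments over (p1, p2, p3, p4, p5, p6).
Split on p3. With p3 = true, the clauses containing p3 are satisfied and !p3 drops from the rest; 1 of the 2^5 = 32 assignments to the other variables satisfy what remains.
With p3 = false, by the same count on the reduced clause set, 9 assignments work.
(One model: p1=F, p2=F, p3=F, p4=T, p5=T, p6=F.)
Total: 1 + 9 = 10.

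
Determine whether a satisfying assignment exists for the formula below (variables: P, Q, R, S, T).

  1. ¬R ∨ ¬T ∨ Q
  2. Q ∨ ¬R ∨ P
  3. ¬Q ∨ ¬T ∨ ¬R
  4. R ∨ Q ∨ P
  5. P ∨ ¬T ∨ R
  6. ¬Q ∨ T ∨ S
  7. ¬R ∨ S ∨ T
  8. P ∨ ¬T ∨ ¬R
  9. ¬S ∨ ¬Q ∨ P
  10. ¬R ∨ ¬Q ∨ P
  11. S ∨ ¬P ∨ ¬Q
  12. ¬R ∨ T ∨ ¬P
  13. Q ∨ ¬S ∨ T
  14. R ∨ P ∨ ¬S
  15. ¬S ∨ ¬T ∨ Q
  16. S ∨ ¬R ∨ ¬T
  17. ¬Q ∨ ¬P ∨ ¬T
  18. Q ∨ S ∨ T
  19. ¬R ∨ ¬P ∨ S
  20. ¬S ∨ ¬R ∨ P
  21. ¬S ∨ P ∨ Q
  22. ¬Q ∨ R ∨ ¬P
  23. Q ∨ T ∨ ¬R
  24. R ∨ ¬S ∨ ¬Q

Branch on R: set R = False.
Branch on Q: set Q = False.
From the singleton clause (P), P = True.
Branch on S: set S = False.
From the singleton clause (T), T = True.
All clauses are satisfied.
A satisfying assignment: P=True, Q=False, R=False, S=False, T=True.

Satisfiable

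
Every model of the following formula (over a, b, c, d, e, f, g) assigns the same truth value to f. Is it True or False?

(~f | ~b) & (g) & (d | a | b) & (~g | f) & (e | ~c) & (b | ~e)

True

Suppose f = 0.
Unit clause (g) forces g = 1.
But (~g) is also a unit clause — contradiction.
So every satisfying assignment has f = True.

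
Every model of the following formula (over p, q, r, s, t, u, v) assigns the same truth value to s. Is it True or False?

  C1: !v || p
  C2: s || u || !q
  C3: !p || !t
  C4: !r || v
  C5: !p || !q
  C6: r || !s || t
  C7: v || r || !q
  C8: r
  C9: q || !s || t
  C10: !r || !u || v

Suppose s = true.
(r) alone gives r = true.
(v) alone gives v = true.
(p) alone gives p = true.
(!t) alone gives t = false.
(!q) alone gives q = false.
But (q) is also a unit clause — contradiction.
So every satisfying assignment has s = False.

False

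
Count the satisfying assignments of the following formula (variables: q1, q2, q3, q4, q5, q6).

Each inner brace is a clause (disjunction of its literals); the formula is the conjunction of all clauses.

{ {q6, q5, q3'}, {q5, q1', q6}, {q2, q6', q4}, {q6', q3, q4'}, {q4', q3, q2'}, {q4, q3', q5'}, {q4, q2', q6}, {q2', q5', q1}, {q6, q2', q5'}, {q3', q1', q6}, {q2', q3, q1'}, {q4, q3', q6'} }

There are 2^6 = 64 truth assignments over (q1, q2, q3, q4, q5, q6).
Split on q1. With q1 = 1, the clauses containing q1 are satisfied and q1' drops from the rest; 6 of the 2^5 = 32 assignments to the other variables satisfy what remains.
With q1 = 0, by the same count on the reduced clause set, 9 assignments work.
(One model: q1=F, q2=F, q3=F, q4=F, q5=F, q6=F.)
Total: 6 + 9 = 15.

15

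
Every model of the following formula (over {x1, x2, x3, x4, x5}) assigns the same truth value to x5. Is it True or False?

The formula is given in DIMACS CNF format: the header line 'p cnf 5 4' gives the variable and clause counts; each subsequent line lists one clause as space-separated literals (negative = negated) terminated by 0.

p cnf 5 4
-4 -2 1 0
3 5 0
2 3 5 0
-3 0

True

Suppose x5 = False.
Unit clause (x3) forces x3 = True.
But (¬x3) is also a unit clause — contradiction.
So every satisfying assignment has x5 = True.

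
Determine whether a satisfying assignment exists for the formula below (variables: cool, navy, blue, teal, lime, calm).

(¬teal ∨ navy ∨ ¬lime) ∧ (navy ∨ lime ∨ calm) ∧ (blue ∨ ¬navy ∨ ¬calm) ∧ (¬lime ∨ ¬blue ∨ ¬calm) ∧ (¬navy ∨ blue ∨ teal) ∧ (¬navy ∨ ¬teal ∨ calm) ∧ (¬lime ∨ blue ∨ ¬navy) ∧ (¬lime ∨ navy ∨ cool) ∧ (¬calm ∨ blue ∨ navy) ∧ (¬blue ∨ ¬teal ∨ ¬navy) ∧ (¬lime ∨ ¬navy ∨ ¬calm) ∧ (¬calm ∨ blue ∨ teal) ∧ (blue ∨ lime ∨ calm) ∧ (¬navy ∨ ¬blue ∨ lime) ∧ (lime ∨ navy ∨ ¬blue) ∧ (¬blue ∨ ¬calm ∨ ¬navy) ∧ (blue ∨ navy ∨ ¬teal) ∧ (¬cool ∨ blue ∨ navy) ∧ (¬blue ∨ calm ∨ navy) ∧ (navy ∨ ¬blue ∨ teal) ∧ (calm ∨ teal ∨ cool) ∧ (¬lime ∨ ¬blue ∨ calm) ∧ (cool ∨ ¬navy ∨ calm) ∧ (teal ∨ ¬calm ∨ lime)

Branch on teal: set teal = False.
Branch on navy: set navy = False.
Unit clause (¬blue) forces blue = False.
Unit clause (¬calm) forces calm = False.
Unit clause (lime) forces lime = True.
Unit clause (cool) forces cool = True.
Now (¬cool) is unsatisfied and unit — conflict.
That branch fails; take navy = True instead.
Unit clause (blue) forces blue = True.
Unit clause (lime) forces lime = True.
Unit clause (¬calm) forces calm = False.
Now (calm) is unsatisfied and unit — conflict.
Either choice for navy ends in contradiction.
That branch fails; take teal = True instead.
Branch on navy: set navy = True.
Unit clause (calm) forces calm = True.
Unit clause (blue) forces blue = True.
Now (¬blue) is unsatisfied and unit — conflict.
That branch fails; take navy = False instead.
Unit clause (¬lime) forces lime = False.
Unit clause (calm) forces calm = True.
Unit clause (blue) forces blue = True.
Now (¬blue) is unsatisfied and unit — conflict.
Either choice for navy ends in contradiction.
Either choice for teal ends in contradiction.
No assignment satisfies every clause.

No, unsatisfiable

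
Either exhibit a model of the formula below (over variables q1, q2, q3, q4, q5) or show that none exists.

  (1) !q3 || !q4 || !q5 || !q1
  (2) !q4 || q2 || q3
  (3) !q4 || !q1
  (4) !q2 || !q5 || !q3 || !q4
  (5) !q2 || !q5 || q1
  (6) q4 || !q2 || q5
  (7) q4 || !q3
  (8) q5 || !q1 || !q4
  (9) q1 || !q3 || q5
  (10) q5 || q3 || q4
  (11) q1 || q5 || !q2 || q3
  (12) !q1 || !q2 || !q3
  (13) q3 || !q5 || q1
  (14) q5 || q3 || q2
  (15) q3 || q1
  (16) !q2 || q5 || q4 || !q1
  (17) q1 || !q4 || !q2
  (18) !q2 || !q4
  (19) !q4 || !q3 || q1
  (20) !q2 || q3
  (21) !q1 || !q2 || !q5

q1=true, q2=false, q3=false, q4=false, q5=true

Try q4 = false.
Unit clause (!q3) forces q3 = false.
Unit clause (q5) forces q5 = true.
Unit clause (q1) forces q1 = true.
Unit clause (!q2) forces q2 = false.
Every clause now holds.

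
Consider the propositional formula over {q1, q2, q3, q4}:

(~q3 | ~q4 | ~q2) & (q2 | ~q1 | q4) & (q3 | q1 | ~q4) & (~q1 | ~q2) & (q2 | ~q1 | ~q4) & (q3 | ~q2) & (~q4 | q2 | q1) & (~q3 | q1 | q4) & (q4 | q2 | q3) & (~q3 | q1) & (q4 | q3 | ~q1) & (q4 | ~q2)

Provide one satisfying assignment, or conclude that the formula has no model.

UNSATISFIABLE

Branch on q1: set q1 = 0.
The clause (~q3) is unit, so q3 = 0.
The clause (~q4) is unit, so q4 = 0.
The clause (~q2) is unit, so q2 = 0.
Now (q2) is unsatisfied and unit — conflict.
Undo q1 and try q1 = 1.
The clause (~q2) is unit, so q2 = 0.
The clause (q4) is unit, so q4 = 1.
Now (~q4) is unsatisfied and unit — conflict.
Both values of q1 lead to a conflict.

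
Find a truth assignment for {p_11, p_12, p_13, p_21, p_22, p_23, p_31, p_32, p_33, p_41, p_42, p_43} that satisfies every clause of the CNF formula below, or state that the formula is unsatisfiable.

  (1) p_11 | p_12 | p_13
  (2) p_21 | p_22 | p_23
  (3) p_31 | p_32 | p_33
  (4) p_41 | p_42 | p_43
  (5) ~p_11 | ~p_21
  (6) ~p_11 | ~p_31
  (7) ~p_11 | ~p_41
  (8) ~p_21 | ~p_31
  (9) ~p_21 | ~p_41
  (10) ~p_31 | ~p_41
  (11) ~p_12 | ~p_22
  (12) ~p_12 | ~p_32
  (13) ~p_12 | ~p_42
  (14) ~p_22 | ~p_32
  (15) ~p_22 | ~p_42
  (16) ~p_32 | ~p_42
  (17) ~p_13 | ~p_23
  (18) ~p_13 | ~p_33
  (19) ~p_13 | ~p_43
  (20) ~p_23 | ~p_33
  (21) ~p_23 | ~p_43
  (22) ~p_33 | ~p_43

UNSATISFIABLE

Suppose p_11 = 0.
Suppose p_12 = 1.
From the singleton clause (~p_22), p_22 = 0.
From the singleton clause (~p_32), p_32 = 0.
From the singleton clause (~p_42), p_42 = 0.
Suppose p_21 = 1.
From the singleton clause (~p_31), p_31 = 0.
From the singleton clause (p_33), p_33 = 1.
From the singleton clause (~p_41), p_41 = 0.
From the singleton clause (p_43), p_43 = 1.
But (~p_43) is also a unit clause — contradiction.
Undo p_21 and try p_21 = 0.
From the singleton clause (p_23), p_23 = 1.
From the singleton clause (~p_13), p_13 = 0.
From the singleton clause (~p_33), p_33 = 0.
From the singleton clause (p_31), p_31 = 1.
From the singleton clause (~p_41), p_41 = 0.
From the singleton clause (p_43), p_43 = 1.
But (~p_43) is also a unit clause — contradiction.
Neither p_21 = 1 nor p_21 = 0 works.
Undo p_12 and try p_12 = 0.
From the singleton clause (p_13), p_13 = 1.
From the singleton clause (~p_23), p_23 = 0.
From the singleton clause (~p_33), p_33 = 0.
From the singleton clause (~p_43), p_43 = 0.
Suppose p_21 = 1.
From the singleton clause (~p_31), p_31 = 0.
From the singleton clause (p_32), p_32 = 1.
From the singleton clause (~p_41), p_41 = 0.
From the singleton clause (p_42), p_42 = 1.
But (~p_42) is also a unit clause — contradiction.
Undo p_21 and try p_21 = 0.
From the singleton clause (p_22), p_22 = 1.
From the singleton clause (~p_32), p_32 = 0.
From the singleton clause (p_31), p_31 = 1.
From the singleton clause (~p_41), p_41 = 0.
From the singleton clause (p_42), p_42 = 1.
But (~p_42) is also a unit clause — contradiction.
Neither p_21 = 1 nor p_21 = 0 works.
Neither p_12 = 1 nor p_12 = 0 works.
Undo p_11 and try p_11 = 1.
From the singleton clause (~p_21), p_21 = 0.
From the singleton clause (~p_31), p_31 = 0.
From the singleton clause (~p_41), p_41 = 0.
Suppose p_22 = 1.
From the singleton clause (~p_12), p_12 = 0.
From the singleton clause (~p_32), p_32 = 0.
From the singleton clause (p_33), p_33 = 1.
From the singleton clause (~p_42), p_42 = 0.
From the singleton clause (p_43), p_43 = 1.
But (~p_43) is also a unit clause — contradiction.
Undo p_22 and try p_22 = 0.
From the singleton clause (p_23), p_23 = 1.
From the singleton clause (~p_13), p_13 = 0.
From the singleton clause (~p_33), p_33 = 0.
From the singleton clause (p_32), p_32 = 1.
From the singleton clause (~p_12), p_12 = 0.
From the singleton clause (~p_42), p_42 = 0.
From the singleton clause (p_43), p_43 = 1.
But (~p_43) is also a unit clause — contradiction.
Neither p_22 = 1 nor p_22 = 0 works.
Neither p_11 = 1 nor p_11 = 0 works.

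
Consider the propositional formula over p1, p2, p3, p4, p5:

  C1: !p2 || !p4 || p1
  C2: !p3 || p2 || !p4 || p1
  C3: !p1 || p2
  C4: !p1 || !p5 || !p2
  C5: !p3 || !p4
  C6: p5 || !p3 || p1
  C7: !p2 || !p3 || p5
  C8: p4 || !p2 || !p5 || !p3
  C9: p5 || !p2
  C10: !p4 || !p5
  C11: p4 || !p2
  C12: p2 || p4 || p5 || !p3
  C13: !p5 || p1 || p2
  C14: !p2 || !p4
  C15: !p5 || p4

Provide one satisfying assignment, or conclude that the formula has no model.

p1 ↦ false; p2 ↦ false; p3 ↦ false; p4 ↦ true; p5 ↦ false

Branch on p1: set p1 = false.
Branch on p2: set p2 = false.
Unit clause (!p5) forces p5 = false.
Unit clause (!p3) forces p3 = false.
No clause remains; p4 is free.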